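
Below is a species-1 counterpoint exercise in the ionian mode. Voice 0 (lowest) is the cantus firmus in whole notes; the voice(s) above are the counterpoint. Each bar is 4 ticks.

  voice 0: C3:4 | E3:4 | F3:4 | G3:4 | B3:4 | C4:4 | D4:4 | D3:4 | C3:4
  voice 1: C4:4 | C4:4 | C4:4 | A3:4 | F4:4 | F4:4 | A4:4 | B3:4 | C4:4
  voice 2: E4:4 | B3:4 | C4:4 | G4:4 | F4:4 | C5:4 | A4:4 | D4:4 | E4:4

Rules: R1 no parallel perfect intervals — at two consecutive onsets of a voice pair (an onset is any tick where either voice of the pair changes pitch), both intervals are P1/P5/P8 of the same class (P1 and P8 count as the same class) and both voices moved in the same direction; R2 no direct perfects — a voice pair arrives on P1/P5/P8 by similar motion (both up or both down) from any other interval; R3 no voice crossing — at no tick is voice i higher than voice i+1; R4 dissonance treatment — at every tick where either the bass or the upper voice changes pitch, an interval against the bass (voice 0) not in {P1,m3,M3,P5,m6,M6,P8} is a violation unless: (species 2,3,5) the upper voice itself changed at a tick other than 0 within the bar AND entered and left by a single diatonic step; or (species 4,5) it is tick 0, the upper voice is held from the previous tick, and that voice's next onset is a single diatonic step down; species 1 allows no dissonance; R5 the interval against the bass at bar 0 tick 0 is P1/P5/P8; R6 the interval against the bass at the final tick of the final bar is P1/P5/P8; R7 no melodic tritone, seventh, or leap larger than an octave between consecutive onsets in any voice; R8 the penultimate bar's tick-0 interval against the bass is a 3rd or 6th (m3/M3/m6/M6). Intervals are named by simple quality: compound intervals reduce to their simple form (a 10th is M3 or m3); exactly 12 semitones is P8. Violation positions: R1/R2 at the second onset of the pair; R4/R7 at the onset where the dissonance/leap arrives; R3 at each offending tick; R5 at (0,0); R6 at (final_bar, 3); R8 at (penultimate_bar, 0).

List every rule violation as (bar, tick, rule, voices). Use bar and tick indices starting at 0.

bar 0: v0=C3 v1=C4 v2=E4 downbeat M3
bar 1: v0=E3 v1=C4 v2=B3 downbeat P5
bar 2: v0=F3 v1=C4 v2=C4 downbeat P5
bar 3: v0=G3 v1=A3 v2=G4 downbeat P8
bar 4: v0=B3 v1=F4 v2=F4 downbeat TT
bar 5: v0=C4 v1=F4 v2=C5 downbeat P8
bar 6: v0=D4 v1=A4 v2=A4 downbeat P5
bar 7: v0=D3 v1=B3 v2=D4 downbeat P8
bar 8: v0=C3 v1=C4 v2=E4 downbeat M3
  -> R5 @ bar 0 tick 0 v(0, 2): opens on M3
  -> R3 @ bar 1 tick 0 v(1, 2): C4 above B3
  -> R3 @ bar 1 tick 1 v(1, 2): C4 above B3
  -> R3 @ bar 1 tick 2 v(1, 2): C4 above B3
  -> R3 @ bar 1 tick 3 v(1, 2): C4 above B3
  -> R1 @ bar 2 tick 0 v(0, 2): E3/B3 P5 -> F3/C4 P5 similar
  -> R2 @ bar 3 tick 0 v(0, 2): F3/C4 P5 -> G3/G4 P8 similar
  -> R4 @ bar 3 tick 0 v(0, 1): G3/A3 M2 untreated
  -> R4 @ bar 4 tick 0 v(0, 1): B3/F4 TT untreated
  -> R4 @ bar 4 tick 0 v(0, 2): B3/F4 TT untreated
  -> R2 @ bar 5 tick 0 v(0, 2): B3/F4 TT -> C4/C5 P8 similar
  -> R4 @ bar 5 tick 0 v(0, 1): C4/F4 P4 untreated
  -> R2 @ bar 6 tick 0 v(0, 1): C4/F4 P4 -> D4/A4 P5 similar
  -> R2 @ bar 7 tick 0 v(0, 2): D4/A4 P5 -> D3/D4 P8 similar
  -> R7 @ bar 7 tick 0 v(1,): A4->B3 leap 10st
  -> R8 @ bar 7 tick 0 v(0, 2): penult P8 not 3rd/6th
  -> R6 @ bar 8 tick 3 v(0, 2): closes on M3

(0, 0, R5, (0, 2))
(1, 0, R3, (1, 2))
(1, 1, R3, (1, 2))
(1, 2, R3, (1, 2))
(1, 3, R3, (1, 2))
(2, 0, R1, (0, 2))
(3, 0, R2, (0, 2))
(3, 0, R4, (0, 1))
(4, 0, R4, (0, 1))
(4, 0, R4, (0, 2))
(5, 0, R2, (0, 2))
(5, 0, R4, (0, 1))
(6, 0, R2, (0, 1))
(7, 0, R2, (0, 2))
(7, 0, R7, (1,))
(7, 0, R8, (0, 2))
(8, 3, R6, (0, 2))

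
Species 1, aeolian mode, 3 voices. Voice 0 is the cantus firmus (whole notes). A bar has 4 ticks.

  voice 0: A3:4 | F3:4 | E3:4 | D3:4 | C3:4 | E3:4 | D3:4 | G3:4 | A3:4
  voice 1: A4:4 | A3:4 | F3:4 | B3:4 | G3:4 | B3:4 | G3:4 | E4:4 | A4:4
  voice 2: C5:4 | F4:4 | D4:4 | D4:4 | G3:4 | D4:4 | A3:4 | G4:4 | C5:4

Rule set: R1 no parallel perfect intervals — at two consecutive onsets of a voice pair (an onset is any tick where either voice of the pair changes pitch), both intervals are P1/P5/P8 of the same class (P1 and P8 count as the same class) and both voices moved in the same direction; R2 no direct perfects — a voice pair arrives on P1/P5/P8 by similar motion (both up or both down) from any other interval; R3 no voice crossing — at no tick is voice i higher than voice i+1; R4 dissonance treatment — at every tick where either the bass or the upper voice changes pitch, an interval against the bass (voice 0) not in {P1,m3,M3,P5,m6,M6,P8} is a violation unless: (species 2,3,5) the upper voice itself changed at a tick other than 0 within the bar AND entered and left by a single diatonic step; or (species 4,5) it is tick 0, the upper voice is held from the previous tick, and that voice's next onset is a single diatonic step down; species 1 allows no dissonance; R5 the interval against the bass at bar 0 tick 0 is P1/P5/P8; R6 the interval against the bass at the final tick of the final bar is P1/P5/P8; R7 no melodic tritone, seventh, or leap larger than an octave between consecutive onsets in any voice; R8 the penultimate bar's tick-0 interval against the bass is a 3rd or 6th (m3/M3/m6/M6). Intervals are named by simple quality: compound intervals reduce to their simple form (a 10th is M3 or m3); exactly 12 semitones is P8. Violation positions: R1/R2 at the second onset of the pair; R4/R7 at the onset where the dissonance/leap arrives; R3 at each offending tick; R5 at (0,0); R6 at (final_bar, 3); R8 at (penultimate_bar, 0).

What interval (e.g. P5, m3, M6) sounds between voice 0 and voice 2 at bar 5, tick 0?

m7

voice 0=E3 voice 2=D4 -> m7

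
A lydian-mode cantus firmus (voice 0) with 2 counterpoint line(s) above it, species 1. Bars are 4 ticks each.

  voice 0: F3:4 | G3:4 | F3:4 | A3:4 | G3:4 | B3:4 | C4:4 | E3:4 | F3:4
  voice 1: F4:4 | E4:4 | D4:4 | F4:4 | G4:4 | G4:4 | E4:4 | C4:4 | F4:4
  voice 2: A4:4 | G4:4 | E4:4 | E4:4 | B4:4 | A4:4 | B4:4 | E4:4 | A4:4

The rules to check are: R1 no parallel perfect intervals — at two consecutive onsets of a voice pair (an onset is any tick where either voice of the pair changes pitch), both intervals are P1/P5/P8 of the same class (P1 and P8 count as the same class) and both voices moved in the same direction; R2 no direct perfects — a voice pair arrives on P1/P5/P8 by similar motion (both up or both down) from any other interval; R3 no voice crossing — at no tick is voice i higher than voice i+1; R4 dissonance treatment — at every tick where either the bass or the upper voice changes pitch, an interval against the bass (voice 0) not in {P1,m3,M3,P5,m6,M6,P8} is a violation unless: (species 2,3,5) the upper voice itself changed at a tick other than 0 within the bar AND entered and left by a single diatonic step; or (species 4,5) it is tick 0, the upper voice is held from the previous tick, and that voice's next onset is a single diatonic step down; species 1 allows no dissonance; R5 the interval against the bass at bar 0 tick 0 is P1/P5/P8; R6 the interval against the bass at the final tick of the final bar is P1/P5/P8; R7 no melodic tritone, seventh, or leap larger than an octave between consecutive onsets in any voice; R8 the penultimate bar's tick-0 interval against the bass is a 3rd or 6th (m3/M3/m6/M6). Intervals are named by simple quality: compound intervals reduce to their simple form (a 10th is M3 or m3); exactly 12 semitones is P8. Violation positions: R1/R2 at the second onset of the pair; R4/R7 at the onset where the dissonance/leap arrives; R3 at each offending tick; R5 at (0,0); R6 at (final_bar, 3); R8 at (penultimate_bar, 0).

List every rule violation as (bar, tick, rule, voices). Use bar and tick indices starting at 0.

(0, 0, R5, (0, 2))
(2, 0, R4, (0, 2))
(3, 0, R3, (1, 2))
(3, 1, R3, (1, 2))
(3, 2, R3, (1, 2))
(3, 3, R3, (1, 2))
(5, 0, R4, (0, 2))
(6, 0, R4, (0, 2))
(7, 0, R2, (0, 2))
(7, 0, R8, (0, 2))
(8, 0, R2, (0, 1))
(8, 3, R6, (0, 2))

bar 0: v0=F3 v1=F4 v2=A4 downbeat M3
bar 1: v0=G3 v1=E4 v2=G4 downbeat P8
bar 2: v0=F3 v1=D4 v2=E4 downbeat M7
bar 3: v0=A3 v1=F4 v2=E4 downbeat P5
bar 4: v0=G3 v1=G4 v2=B4 downbeat M3
bar 5: v0=B3 v1=G4 v2=A4 downbeat m7
bar 6: v0=C4 v1=E4 v2=B4 downbeat M7
bar 7: v0=E3 v1=C4 v2=E4 downbeat P8
bar 8: v0=F3 v1=F4 v2=A4 downbeat M3
  -> R5 @ bar 0 tick 0 v(0, 2): opens on M3
  -> R4 @ bar 2 tick 0 v(0, 2): F3/E4 M7 untreated
  -> R3 @ bar 3 tick 0 v(1, 2): F4 above E4
  -> R3 @ bar 3 tick 1 v(1, 2): F4 above E4
  -> R3 @ bar 3 tick 2 v(1, 2): F4 above E4
  -> R3 @ bar 3 tick 3 v(1, 2): F4 above E4
  -> R4 @ bar 5 tick 0 v(0, 2): B3/A4 m7 untreated
  -> R4 @ bar 6 tick 0 v(0, 2): C4/B4 M7 untreated
  -> R2 @ bar 7 tick 0 v(0, 2): C4/B4 M7 -> E3/E4 P8 similar
  -> R8 @ bar 7 tick 0 v(0, 2): penult P8 not 3rd/6th
  -> R2 @ bar 8 tick 0 v(0, 1): E3/C4 m6 -> F3/F4 P8 similar
  -> R6 @ bar 8 tick 3 v(0, 2): closes on M3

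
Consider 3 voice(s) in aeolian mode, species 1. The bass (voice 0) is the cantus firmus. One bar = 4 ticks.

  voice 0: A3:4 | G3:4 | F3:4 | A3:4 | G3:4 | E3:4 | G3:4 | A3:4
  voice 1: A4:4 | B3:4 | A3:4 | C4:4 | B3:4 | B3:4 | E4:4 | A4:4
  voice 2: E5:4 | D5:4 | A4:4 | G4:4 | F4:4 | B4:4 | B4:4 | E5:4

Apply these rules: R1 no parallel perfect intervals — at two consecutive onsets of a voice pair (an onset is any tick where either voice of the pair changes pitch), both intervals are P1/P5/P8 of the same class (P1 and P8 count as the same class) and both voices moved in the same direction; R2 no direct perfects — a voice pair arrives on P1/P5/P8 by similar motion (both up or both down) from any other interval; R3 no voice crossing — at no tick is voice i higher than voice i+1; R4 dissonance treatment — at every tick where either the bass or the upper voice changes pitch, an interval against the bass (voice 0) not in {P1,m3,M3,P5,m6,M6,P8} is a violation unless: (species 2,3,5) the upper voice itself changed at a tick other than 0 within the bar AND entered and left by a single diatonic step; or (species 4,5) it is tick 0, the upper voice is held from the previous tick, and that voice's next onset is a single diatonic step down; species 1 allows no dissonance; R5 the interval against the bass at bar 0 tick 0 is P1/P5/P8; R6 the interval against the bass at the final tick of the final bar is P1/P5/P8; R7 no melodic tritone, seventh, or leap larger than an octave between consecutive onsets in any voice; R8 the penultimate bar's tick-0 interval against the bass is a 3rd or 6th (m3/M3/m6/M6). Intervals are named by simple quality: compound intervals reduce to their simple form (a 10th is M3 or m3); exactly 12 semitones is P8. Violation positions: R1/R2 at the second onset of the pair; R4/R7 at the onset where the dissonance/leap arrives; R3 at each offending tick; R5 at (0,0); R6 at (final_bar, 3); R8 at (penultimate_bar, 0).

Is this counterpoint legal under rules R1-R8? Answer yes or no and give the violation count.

No (9 violations)

bar 0: v0=A3 v1=A4 v2=E5 (P5)
bar 1: v0=G3 v1=B3 v2=D5 (P5)
bar 2: v0=F3 v1=A3 v2=A4 (M3)
bar 3: v0=A3 v1=C4 v2=G4 (m7)
bar 4: v0=G3 v1=B3 v2=F4 (m7)
bar 5: v0=E3 v1=B3 v2=B4 (P5)
bar 6: v0=G3 v1=E4 v2=B4 (M3)
bar 7: v0=A3 v1=A4 v2=E5 (P5)
  R1 @ bar1.0: A3/E5 P5 -> G3/D5 P5 similar
  R7 @ bar1.0: A4->B3 leap 10st
  R2 @ bar2.0: B3/D5 m3 -> A3/A4 P8 similar
  R4 @ bar3.0: A3/G4 m7 untreated
  R4 @ bar4.0: G3/F4 m7 untreated
  R7 @ bar5.0: F4->B4 leap 6st
  R1 @ bar7.0: E4/B4 P5 -> A4/E5 P5 similar
  R2 @ bar7.0: G3/E4 M6 -> A3/A4 P8 similar
  R2 @ bar7.0: G3/B4 M3 -> A3/E5 P5 similar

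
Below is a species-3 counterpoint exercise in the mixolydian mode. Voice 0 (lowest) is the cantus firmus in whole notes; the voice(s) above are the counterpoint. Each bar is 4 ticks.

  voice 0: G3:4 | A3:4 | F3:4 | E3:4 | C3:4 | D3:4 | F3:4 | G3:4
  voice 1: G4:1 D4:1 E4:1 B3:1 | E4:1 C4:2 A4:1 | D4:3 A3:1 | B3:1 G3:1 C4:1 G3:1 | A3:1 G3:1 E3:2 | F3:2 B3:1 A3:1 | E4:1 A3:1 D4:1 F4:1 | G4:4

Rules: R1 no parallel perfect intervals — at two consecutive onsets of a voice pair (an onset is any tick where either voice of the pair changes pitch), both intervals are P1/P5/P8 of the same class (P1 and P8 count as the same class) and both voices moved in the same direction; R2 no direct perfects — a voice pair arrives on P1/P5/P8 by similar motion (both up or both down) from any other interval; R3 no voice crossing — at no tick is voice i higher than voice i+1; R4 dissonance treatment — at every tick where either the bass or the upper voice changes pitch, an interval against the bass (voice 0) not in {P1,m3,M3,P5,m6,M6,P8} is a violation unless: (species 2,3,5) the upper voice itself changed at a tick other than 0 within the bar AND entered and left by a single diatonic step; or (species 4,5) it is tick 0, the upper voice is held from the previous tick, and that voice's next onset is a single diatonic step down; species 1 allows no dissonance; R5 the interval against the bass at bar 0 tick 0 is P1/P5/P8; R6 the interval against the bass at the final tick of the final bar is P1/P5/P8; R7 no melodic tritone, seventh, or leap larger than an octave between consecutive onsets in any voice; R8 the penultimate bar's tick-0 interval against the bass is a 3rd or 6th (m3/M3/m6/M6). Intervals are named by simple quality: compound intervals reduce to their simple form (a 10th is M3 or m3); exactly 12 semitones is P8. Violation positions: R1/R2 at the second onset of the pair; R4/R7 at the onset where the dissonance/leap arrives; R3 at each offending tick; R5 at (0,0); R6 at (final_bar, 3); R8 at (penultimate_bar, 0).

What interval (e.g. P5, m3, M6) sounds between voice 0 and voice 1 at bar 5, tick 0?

m3

voice 0=D3 voice 1=F3 -> m3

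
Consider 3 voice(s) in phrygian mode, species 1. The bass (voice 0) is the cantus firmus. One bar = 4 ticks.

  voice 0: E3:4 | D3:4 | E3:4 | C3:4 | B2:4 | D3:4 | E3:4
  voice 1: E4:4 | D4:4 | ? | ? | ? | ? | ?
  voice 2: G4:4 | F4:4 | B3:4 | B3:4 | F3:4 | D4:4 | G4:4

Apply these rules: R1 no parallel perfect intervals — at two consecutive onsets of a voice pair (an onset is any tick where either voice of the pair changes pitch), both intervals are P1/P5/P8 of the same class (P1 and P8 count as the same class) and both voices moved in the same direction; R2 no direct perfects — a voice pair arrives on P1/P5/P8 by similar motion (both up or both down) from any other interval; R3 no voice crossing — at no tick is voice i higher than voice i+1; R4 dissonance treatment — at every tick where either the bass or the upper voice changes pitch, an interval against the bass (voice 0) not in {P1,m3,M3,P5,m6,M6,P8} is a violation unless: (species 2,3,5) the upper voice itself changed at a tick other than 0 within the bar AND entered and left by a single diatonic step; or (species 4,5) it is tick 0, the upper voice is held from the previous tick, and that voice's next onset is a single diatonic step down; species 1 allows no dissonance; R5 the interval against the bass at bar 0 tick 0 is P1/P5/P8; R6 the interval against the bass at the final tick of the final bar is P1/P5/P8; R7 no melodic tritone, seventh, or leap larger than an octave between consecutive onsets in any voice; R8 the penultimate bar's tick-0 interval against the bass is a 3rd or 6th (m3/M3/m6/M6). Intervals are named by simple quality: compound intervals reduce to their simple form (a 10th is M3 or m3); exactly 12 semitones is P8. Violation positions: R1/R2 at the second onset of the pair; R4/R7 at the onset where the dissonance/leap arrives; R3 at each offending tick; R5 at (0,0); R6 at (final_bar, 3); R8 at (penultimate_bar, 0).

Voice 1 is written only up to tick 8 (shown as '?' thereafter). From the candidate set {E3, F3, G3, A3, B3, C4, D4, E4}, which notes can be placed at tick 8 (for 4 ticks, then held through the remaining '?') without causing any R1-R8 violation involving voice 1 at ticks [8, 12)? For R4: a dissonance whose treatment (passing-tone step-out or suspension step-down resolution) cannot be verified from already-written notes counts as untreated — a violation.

{G3}

E3: violates R2,R7
F3: violates R4
G3: legal
A3: violates R4
B3: violates R2
C4: violates R3
D4: violates R3,R4
E4: violates R1,R3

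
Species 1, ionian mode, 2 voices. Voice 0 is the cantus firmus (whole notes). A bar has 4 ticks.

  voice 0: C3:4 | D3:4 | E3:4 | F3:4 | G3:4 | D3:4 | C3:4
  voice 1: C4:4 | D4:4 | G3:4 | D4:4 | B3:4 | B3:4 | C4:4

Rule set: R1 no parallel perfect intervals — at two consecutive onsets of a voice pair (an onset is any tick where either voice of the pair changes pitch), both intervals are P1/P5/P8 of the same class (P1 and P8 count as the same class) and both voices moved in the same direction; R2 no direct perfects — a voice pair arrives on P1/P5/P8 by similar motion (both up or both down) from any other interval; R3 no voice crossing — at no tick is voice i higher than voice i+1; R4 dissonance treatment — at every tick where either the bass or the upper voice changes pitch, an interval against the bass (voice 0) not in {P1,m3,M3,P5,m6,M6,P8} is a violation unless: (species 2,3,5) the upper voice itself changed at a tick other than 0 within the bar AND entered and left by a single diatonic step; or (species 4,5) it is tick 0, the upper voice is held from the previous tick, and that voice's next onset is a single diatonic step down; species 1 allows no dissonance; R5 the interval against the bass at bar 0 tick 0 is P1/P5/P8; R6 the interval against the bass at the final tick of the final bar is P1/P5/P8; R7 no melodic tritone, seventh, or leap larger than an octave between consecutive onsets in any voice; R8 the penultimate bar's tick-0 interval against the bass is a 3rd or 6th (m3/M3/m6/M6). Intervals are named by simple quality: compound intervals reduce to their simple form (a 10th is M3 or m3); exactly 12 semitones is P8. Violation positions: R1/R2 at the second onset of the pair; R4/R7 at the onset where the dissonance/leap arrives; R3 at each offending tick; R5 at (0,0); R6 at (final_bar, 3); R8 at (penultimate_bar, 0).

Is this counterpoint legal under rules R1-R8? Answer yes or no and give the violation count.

bar 0: v0=C3 v1=C4 (P8)
bar 1: v0=D3 v1=D4 (P8)
bar 2: v0=E3 v1=G3 (m3)
bar 3: v0=F3 v1=D4 (M6)
bar 4: v0=G3 v1=B3 (M3)
bar 5: v0=D3 v1=B3 (M6)
bar 6: v0=C3 v1=C4 (P8)
  R1 @ bar1.0: C3/C4 P8 -> D3/D4 P8 similar

No (1 violations)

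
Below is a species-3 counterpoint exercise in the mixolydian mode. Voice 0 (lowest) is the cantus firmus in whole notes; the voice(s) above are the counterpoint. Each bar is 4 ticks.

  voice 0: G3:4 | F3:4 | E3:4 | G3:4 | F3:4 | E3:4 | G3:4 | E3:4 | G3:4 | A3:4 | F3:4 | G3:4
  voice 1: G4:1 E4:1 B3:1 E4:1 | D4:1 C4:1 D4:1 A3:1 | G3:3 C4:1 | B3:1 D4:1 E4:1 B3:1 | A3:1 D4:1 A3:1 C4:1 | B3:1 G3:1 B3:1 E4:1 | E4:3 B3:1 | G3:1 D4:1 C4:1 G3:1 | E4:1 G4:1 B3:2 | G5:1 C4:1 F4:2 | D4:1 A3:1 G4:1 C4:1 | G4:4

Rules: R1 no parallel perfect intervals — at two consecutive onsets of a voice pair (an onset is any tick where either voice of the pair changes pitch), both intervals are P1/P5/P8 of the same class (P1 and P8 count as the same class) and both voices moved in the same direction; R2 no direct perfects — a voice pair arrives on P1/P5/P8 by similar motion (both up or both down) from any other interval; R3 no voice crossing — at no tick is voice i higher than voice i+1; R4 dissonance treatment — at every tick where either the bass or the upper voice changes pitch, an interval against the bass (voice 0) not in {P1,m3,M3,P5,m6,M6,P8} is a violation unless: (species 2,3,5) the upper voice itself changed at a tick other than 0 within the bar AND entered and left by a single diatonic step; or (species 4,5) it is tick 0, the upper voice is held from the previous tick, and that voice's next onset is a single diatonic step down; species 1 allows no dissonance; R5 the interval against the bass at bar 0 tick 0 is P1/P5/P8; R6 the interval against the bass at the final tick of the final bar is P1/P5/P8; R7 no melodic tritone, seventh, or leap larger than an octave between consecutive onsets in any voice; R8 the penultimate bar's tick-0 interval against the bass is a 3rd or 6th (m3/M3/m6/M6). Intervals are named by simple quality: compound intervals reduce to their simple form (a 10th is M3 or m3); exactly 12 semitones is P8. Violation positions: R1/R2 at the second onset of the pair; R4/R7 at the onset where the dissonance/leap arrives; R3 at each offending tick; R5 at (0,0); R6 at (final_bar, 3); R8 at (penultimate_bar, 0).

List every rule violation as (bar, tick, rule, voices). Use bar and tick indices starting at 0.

(5, 0, R1, (0, 1))
(7, 1, R4, (0, 1))
(9, 0, R4, (0, 1))
(9, 0, R7, (1,))
(9, 1, R7, (1,))
(10, 2, R4, (0, 1))
(10, 2, R7, (1,))
(11, 0, R2, (0, 1))

bar 0: v0=G3 v1=G4 downbeat P8
bar 1: v0=F3 v1=D4 downbeat M6
bar 2: v0=E3 v1=G3 downbeat m3
bar 3: v0=G3 v1=B3 downbeat M3
bar 4: v0=F3 v1=A3 downbeat M3
bar 5: v0=E3 v1=B3 downbeat P5
bar 6: v0=G3 v1=E4 downbeat M6
bar 7: v0=E3 v1=G3 downbeat m3
bar 8: v0=G3 v1=E4 downbeat M6
bar 9: v0=A3 v1=G5 downbeat m7
bar 10: v0=F3 v1=D4 downbeat M6
bar 11: v0=G3 v1=G4 downbeat P8
  -> R1 @ bar 5 tick 0 v(0, 1): F3/C4 P5 -> E3/B3 P5 similar
  -> R4 @ bar 7 tick 1 v(0, 1): E3/D4 m7 untreated
  -> R4 @ bar 9 tick 0 v(0, 1): A3/G5 m7 untreated
  -> R7 @ bar 9 tick 0 v(1,): B3->G5 leap 20st
  -> R7 @ bar 9 tick 1 v(1,): G5->C4 leap 19st
  -> R4 @ bar 10 tick 2 v(0, 1): F3/G4 M2 untreated
  -> R7 @ bar 10 tick 2 v(1,): A3->G4 leap 10st
  -> R2 @ bar 11 tick 0 v(0, 1): F3/C4 P5 -> G3/G4 P8 similar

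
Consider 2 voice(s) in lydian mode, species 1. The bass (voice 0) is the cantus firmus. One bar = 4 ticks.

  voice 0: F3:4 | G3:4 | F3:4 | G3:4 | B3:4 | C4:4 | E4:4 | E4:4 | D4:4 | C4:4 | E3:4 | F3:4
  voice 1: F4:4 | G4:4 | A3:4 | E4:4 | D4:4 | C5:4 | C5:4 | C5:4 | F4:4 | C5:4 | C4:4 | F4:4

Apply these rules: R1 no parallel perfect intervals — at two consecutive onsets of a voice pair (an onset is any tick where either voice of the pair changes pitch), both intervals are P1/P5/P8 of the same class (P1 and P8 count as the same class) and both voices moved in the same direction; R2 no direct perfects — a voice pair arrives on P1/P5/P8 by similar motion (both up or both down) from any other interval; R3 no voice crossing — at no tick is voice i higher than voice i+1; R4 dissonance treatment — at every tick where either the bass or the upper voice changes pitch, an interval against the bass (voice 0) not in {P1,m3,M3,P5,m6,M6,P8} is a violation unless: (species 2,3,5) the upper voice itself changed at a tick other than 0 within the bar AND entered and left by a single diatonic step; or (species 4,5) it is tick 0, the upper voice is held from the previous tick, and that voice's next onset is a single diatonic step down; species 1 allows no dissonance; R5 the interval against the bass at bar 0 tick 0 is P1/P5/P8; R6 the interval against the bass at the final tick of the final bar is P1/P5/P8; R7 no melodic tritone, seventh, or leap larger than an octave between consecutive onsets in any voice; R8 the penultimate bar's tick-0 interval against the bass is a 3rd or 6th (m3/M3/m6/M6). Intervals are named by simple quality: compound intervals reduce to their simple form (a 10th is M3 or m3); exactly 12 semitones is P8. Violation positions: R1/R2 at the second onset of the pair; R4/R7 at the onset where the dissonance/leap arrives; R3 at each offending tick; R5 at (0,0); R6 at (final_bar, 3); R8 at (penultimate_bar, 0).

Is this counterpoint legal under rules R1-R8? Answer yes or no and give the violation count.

bar 0: v0=F3 v1=F4 (P8)
bar 1: v0=G3 v1=G4 (P8)
bar 2: v0=F3 v1=A3 (M3)
bar 3: v0=G3 v1=E4 (M6)
bar 4: v0=B3 v1=D4 (m3)
bar 5: v0=C4 v1=C5 (P8)
bar 6: v0=E4 v1=C5 (m6)
bar 7: v0=E4 v1=C5 (m6)
bar 8: v0=D4 v1=F4 (m3)
bar 9: v0=C4 v1=C5 (P8)
bar 10: v0=E3 v1=C4 (m6)
bar 11: v0=F3 v1=F4 (P8)
  R1 @ bar1.0: F3/F4 P8 -> G3/G4 P8 similar
  R7 @ bar2.0: G4->A3 leap 10st
  R2 @ bar5.0: B3/D4 m3 -> C4/C5 P8 similar
  R7 @ bar5.0: D4->C5 leap 10st
  R2 @ bar11.0: E3/C4 m6 -> F3/F4 P8 similar

No (5 violations)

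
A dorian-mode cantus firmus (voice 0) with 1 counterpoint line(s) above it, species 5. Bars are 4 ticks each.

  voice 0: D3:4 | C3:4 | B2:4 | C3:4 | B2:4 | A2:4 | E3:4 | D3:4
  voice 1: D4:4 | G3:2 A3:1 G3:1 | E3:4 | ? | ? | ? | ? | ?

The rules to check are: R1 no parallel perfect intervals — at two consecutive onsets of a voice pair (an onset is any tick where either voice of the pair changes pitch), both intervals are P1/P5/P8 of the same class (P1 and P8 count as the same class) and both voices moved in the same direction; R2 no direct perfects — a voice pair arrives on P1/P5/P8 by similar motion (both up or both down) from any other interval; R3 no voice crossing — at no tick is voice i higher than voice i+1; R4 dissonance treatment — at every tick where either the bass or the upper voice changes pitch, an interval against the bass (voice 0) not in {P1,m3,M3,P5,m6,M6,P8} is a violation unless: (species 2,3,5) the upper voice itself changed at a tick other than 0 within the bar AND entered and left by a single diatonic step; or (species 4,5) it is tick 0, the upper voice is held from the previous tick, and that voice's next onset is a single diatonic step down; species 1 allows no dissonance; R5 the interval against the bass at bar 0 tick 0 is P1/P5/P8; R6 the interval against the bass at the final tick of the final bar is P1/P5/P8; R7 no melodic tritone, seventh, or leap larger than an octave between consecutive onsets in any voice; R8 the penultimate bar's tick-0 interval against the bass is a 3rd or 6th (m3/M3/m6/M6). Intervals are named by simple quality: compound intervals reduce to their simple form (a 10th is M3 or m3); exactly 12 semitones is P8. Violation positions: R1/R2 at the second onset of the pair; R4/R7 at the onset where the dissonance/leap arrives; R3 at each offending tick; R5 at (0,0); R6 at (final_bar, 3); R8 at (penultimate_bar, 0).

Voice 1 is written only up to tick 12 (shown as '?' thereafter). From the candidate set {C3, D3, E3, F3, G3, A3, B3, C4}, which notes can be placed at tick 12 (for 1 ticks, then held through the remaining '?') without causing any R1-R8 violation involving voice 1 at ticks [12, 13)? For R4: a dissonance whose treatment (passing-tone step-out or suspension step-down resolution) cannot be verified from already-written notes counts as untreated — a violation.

C3: legal
D3: violates R4
E3: legal
F3: violates R4
G3: violates R2
A3: legal
B3: violates R4
C4: violates R2

{A3, C3, E3}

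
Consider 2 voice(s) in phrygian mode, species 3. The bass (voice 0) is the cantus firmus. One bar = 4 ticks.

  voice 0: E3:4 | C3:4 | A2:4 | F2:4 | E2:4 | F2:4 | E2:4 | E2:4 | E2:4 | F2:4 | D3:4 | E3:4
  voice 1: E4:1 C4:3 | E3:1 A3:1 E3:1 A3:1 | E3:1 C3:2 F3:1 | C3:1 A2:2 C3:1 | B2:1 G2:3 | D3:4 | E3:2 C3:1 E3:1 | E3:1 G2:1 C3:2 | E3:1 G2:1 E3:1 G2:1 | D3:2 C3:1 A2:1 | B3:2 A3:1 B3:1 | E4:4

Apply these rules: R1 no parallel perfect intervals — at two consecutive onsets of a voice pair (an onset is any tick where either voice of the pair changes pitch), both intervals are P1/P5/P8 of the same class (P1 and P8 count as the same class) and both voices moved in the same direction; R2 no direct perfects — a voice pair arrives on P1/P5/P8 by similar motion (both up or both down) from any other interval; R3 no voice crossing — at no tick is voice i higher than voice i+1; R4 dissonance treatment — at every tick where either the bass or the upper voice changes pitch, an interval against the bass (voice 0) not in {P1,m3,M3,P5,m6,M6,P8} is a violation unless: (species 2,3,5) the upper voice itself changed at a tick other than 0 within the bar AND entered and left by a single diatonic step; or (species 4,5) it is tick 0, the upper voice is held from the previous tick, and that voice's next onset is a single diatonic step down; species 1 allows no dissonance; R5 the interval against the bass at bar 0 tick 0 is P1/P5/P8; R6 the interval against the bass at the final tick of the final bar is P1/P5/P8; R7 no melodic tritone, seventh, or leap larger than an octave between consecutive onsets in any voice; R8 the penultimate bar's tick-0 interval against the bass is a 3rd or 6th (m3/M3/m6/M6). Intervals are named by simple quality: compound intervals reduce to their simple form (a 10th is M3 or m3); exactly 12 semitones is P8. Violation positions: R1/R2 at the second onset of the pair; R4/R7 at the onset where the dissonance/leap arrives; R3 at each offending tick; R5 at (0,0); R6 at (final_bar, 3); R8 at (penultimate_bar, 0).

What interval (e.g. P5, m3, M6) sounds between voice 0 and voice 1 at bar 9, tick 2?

voice 0=F2 voice 1=C3 -> P5

P5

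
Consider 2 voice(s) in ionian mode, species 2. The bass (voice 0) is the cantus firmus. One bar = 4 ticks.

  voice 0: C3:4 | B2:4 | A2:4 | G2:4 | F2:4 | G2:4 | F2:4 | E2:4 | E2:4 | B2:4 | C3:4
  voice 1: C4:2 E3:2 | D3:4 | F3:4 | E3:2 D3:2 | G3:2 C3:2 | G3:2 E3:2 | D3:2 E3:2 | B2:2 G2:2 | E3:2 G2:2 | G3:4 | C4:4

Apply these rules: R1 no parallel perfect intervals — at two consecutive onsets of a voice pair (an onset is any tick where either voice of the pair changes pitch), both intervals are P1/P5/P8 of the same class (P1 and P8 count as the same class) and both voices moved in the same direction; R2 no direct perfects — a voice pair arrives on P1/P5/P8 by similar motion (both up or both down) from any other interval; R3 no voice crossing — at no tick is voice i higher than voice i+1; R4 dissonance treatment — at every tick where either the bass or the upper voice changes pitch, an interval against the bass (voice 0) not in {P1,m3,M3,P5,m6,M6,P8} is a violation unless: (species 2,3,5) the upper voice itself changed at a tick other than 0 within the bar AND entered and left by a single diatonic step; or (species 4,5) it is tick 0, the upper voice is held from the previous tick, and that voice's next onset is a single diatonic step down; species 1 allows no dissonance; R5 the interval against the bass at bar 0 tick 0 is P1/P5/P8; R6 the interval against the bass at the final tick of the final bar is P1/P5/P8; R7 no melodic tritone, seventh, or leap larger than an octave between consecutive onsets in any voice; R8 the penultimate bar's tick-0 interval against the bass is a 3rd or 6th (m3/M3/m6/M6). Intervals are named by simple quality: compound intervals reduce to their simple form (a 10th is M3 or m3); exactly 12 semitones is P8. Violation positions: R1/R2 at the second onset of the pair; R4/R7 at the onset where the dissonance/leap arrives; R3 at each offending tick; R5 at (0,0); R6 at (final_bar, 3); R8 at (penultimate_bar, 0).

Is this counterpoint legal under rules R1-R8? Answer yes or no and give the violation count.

No (5 violations)

bar 0: v0=C3 v1=C4 (P8)
bar 1: v0=B2 v1=D3 (m3)
bar 2: v0=A2 v1=F3 (m6)
bar 3: v0=G2 v1=E3 (M6)
bar 4: v0=F2 v1=G3 (M2)
bar 5: v0=G2 v1=G3 (P8)
bar 6: v0=F2 v1=D3 (M6)
bar 7: v0=E2 v1=B2 (P5)
bar 8: v0=E2 v1=E3 (P8)
bar 9: v0=B2 v1=G3 (m6)
bar 10: v0=C3 v1=C4 (P8)
  R4 @ bar4.0: F2/G3 M2 untreated
  R2 @ bar5.0: F2/C3 P5 -> G2/G3 P8 similar
  R4 @ bar6.2: F2/E3 M7 untreated
  R2 @ bar7.0: F2/E3 M7 -> E2/B2 P5 similar
  R2 @ bar10.0: B2/G3 m6 -> C3/C4 P8 similar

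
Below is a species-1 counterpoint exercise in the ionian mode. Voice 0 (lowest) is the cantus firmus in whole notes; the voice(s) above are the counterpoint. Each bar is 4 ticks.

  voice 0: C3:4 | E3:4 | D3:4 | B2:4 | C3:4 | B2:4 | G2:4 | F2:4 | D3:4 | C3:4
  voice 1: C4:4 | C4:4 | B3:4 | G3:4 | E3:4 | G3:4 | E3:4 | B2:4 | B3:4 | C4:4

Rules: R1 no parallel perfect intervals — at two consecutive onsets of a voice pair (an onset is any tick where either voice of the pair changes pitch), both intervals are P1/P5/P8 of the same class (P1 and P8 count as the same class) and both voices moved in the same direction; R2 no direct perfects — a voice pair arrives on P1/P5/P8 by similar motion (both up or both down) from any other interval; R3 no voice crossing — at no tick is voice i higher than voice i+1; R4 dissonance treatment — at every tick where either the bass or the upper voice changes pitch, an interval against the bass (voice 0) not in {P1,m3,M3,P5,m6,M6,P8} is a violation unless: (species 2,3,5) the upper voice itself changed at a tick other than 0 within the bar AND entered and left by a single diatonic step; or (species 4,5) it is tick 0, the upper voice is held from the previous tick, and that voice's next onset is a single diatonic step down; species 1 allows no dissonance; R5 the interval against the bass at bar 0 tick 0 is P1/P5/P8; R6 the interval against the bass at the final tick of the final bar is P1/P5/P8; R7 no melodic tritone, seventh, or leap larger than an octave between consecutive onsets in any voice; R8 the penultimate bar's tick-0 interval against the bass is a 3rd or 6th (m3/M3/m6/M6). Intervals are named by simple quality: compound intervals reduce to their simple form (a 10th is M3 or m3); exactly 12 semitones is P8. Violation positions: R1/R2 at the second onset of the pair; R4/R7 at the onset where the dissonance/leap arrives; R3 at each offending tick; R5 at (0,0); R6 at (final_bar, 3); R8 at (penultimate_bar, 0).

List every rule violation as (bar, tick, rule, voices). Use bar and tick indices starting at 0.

(7, 0, R4, (0, 1))

bar 0: v0=C3 v1=C4 downbeat P8
bar 1: v0=E3 v1=C4 downbeat m6
bar 2: v0=D3 v1=B3 downbeat M6
bar 3: v0=B2 v1=G3 downbeat m6
bar 4: v0=C3 v1=E3 downbeat M3
bar 5: v0=B2 v1=G3 downbeat m6
bar 6: v0=G2 v1=E3 downbeat M6
bar 7: v0=F2 v1=B2 downbeat TT
bar 8: v0=D3 v1=B3 downbeat M6
bar 9: v0=C3 v1=C4 downbeat P8
  -> R4 @ bar 7 tick 0 v(0, 1): F2/B2 TT untreated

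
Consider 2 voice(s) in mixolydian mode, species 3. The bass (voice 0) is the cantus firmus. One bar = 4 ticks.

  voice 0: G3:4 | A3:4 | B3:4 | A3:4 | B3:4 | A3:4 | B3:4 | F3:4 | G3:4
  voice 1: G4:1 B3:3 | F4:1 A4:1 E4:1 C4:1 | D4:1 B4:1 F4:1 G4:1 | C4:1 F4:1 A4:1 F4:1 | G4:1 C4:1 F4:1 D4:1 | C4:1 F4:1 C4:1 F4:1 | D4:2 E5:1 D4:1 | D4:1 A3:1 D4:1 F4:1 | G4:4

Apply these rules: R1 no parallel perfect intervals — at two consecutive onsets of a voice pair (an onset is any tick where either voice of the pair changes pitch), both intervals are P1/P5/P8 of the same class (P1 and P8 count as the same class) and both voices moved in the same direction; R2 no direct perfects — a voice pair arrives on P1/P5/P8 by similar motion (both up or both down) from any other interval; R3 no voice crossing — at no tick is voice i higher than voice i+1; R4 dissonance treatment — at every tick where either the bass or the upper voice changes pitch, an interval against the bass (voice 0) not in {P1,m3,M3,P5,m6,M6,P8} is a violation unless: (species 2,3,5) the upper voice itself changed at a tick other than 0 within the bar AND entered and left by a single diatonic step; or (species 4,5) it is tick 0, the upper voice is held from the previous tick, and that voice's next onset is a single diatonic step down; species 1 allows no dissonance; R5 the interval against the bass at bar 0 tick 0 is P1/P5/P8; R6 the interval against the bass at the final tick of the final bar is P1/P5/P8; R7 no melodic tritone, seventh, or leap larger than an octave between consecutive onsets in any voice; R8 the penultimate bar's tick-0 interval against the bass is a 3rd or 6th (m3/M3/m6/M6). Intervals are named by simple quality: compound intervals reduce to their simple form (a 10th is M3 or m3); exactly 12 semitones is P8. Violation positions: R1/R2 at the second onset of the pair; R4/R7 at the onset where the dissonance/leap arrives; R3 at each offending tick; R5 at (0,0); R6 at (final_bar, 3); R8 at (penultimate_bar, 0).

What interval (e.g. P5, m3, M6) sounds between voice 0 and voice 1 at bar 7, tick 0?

M6

voice 0=F3 voice 1=D4 -> M6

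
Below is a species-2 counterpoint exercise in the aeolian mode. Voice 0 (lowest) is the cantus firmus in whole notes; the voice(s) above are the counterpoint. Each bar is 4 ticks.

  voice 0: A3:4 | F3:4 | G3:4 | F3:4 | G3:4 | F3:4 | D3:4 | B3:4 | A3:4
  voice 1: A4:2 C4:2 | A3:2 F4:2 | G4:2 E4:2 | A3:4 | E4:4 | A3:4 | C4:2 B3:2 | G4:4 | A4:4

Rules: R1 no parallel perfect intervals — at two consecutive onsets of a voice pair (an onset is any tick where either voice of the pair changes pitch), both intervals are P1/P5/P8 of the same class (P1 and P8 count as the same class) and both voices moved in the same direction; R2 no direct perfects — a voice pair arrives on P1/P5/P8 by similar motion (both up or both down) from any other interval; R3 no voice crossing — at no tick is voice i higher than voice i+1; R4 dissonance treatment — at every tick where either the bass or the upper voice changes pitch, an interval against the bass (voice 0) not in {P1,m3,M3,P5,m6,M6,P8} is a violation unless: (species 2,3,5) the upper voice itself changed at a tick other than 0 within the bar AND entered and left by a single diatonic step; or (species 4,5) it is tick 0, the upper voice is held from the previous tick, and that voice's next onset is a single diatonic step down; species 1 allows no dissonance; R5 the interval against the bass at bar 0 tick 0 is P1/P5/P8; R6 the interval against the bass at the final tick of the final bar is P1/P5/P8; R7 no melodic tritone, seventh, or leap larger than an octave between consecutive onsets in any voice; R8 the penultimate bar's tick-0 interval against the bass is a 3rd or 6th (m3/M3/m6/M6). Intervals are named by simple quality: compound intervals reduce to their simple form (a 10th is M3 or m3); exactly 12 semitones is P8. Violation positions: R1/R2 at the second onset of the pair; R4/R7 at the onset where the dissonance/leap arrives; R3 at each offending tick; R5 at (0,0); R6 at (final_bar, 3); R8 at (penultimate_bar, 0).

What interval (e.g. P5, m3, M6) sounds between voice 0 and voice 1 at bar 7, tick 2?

m6

voice 0=B3 voice 1=G4 -> m6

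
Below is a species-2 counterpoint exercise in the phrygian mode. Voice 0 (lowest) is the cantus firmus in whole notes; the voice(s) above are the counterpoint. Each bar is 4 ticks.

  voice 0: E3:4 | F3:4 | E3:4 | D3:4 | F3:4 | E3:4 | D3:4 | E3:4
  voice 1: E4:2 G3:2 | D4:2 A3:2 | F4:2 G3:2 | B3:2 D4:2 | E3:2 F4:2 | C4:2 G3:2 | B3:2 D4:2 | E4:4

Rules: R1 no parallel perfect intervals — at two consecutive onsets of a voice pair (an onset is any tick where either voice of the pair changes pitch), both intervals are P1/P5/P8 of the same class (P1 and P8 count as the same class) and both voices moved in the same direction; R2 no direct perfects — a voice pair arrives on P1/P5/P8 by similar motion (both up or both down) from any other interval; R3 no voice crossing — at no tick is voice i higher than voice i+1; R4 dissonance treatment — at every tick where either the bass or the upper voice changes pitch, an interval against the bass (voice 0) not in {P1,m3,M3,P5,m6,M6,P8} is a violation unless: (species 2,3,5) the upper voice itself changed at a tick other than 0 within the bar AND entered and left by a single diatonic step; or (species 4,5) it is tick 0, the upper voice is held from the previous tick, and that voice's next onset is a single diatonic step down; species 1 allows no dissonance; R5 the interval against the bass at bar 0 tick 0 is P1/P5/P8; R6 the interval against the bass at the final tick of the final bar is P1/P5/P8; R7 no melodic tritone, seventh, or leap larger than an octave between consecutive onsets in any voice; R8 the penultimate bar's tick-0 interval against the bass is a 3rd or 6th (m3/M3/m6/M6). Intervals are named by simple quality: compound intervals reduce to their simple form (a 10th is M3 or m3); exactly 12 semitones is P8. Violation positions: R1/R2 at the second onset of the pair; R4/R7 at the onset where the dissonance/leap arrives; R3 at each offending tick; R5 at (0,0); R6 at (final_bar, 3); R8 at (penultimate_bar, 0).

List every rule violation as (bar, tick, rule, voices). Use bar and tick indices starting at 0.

(2, 0, R4, (0, 1))
(2, 2, R7, (1,))
(4, 0, R3, (0, 1))
(4, 0, R4, (0, 1))
(4, 0, R7, (1,))
(4, 1, R3, (0, 1))
(4, 2, R7, (1,))
(7, 0, R1, (0, 1))

bar 0: v0=E3 v1=E4 downbeat P8
bar 1: v0=F3 v1=D4 downbeat M6
bar 2: v0=E3 v1=F4 downbeat m2
bar 3: v0=D3 v1=B3 downbeat M6
bar 4: v0=F3 v1=E3 downbeat m2
bar 5: v0=E3 v1=C4 downbeat m6
bar 6: v0=D3 v1=B3 downbeat M6
bar 7: v0=E3 v1=E4 downbeat P8
  -> R4 @ bar 2 tick 0 v(0, 1): E3/F4 m2 untreated
  -> R7 @ bar 2 tick 2 v(1,): F4->G3 leap 10st
  -> R3 @ bar 4 tick 0 v(0, 1): F3 above E3
  -> R4 @ bar 4 tick 0 v(0, 1): F3/E3 m2 untreated
  -> R7 @ bar 4 tick 0 v(1,): D4->E3 leap 10st
  -> R3 @ bar 4 tick 1 v(0, 1): F3 above E3
  -> R7 @ bar 4 tick 2 v(1,): E3->F4 leap 13st
  -> R1 @ bar 7 tick 0 v(0, 1): D3/D4 P8 -> E3/E4 P8 similar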